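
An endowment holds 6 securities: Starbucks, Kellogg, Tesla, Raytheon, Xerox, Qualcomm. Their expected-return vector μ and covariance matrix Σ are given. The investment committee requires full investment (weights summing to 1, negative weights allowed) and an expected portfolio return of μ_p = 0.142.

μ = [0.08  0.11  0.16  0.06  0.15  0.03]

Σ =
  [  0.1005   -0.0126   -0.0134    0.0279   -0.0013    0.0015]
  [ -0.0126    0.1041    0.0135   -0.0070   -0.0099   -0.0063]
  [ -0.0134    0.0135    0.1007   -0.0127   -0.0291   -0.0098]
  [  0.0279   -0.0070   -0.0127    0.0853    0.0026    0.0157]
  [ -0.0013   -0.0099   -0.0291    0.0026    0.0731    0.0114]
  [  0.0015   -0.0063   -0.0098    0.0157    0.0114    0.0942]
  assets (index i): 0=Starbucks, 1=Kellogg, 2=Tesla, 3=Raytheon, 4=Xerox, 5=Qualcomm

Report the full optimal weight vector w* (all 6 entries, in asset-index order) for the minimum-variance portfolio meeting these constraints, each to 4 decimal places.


0.1160  0.1261  0.3351  0.0484  0.4257  -0.0514

x=Σ⁻¹μ = [1.1446  1.2190  2.6128  0.6925  3.2300  0.1473]
y=Σ⁻¹𝟙 = [11.3640  11.8143  17.9521  9.3545  20.8914  9.0052]
a=μᵀx=1.174171  b=𝟙ᵀx=9.046162  c=𝟙ᵀy=80.381449  D=ac−b²=12.548488
λ₁=(c·0.142−b)/D = (80.381449·0.142−9.046162)/12.548488 = 0.188708
λ₂=(a−b·0.142)/D = (1.174171−9.046162·0.142)/12.548488 = -0.008797
w* = 0.188708·x + -0.008797·y:
  w_0 = 0.188708·1.1446 + -0.008797·11.3640 = 0.1160  (Starbucks)
  w_1 = 0.188708·1.2190 + -0.008797·11.8143 = 0.1261  (Kellogg)
  w_2 = 0.188708·2.6128 + -0.008797·17.9521 = 0.3351  (Tesla)
  w_3 = 0.188708·0.6925 + -0.008797·9.3545 = 0.0484  (Raytheon)
  w_4 = 0.188708·3.2300 + -0.008797·20.8914 = 0.4257  (Xerox)
  w_5 = 0.188708·0.1473 + -0.008797·9.0052 = -0.0514  (Qualcomm)
Σw_i=1.0000  μᵀw=0.1420
σ²=wᵀΣw=λ₁·μ_p+λ₂ = 0.188708·0.142 + -0.008797 = 0.018000 ≈ 0.0180


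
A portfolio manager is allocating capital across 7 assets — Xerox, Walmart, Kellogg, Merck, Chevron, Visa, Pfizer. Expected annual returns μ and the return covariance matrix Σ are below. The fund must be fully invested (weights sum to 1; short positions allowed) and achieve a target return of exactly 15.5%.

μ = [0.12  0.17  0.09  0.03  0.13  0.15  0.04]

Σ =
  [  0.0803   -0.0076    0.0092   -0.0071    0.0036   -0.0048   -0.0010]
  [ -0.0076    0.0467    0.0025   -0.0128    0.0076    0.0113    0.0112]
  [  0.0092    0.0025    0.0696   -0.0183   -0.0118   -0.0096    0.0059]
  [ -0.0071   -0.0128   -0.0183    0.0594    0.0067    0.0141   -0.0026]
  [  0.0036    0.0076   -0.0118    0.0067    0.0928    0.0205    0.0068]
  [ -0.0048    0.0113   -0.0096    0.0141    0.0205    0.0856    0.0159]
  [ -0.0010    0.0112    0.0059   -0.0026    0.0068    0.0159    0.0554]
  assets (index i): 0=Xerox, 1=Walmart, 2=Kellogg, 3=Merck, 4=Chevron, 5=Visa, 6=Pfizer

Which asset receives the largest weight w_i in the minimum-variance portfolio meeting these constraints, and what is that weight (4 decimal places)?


g=Σ⁻¹μ = [1.8552  4.0524  1.7145  1.7348  0.8846  1.1270  -0.5969]
h=Σ⁻¹𝟙 = [15.2901  26.5891  19.8246  29.5198  7.0130  2.7464  10.5762]
a=μᵀg=1.378037  b=𝟙ᵀg=10.771460  c=𝟙ᵀh=111.559160  D=ac−b²=37.708275
λ₁=(c·0.155−b)/D = (111.559160·0.155−10.771460)/37.708275 = 0.172912
λ₂=(a−b·0.155)/D = (1.378037−10.771460·0.155)/37.708275 = -0.007731
w* = 0.172912·g + -0.007731·h:
  w_0 = 0.172912·1.8552 + -0.007731·15.2901 = 0.2026  (Xerox)
  w_1 = 0.172912·4.0524 + -0.007731·26.5891 = 0.4951  (Walmart)
  w_2 = 0.172912·1.7145 + -0.007731·19.8246 = 0.1432  (Kellogg)
  w_3 = 0.172912·1.7348 + -0.007731·29.5198 = 0.0717  (Merck)
  w_4 = 0.172912·0.8846 + -0.007731·7.0130 = 0.0987  (Chevron)
  w_5 = 0.172912·1.1270 + -0.007731·2.7464 = 0.1736  (Visa)
  w_6 = 0.172912·-0.5969 + -0.007731·10.5762 = -0.1850  (Pfizer)
Σw_i=1.0000  μᵀw=0.1550
σ²=wᵀΣw=λ₁·μ_p+λ₂ = 0.172912·0.155 + -0.007731 = 0.019070 ≈ 0.0191

Walmart (0.4951)


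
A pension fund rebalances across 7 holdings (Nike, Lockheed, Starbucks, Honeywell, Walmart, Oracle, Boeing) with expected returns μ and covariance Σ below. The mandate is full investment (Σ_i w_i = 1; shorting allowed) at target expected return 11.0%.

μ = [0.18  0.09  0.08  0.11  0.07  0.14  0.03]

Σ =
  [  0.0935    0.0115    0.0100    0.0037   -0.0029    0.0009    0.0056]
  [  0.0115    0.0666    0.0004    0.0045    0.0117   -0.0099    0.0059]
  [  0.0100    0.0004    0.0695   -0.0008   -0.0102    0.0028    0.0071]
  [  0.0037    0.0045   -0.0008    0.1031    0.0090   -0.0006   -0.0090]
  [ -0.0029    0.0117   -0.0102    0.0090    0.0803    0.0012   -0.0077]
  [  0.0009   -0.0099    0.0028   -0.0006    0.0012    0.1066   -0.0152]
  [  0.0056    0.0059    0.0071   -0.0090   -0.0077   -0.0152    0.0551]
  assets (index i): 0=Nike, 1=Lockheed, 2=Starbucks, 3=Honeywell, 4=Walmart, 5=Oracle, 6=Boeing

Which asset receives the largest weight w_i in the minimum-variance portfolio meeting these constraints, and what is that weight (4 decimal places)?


Nike (0.2046)

x=Σ⁻¹μ = [1.6291  0.9952  0.9007  0.9803  0.8489  1.4847  0.8446]
y=Σ⁻¹𝟙 = [6.6101  10.7558  12.7263  9.8872  13.5272  12.9981  21.7765]
a=μᵀx=0.855307  b=𝟙ᵀx=7.683462  c=𝟙ᵀy=88.281060  D=ac−b²=16.471831
λ₁=(c·0.110−b)/D = (88.281060·0.110−7.683462)/16.471831 = 0.123086
λ₂=(a−b·0.110)/D = (0.855307−7.683462·0.110)/16.471831 = 0.000615
w* = 0.123086·x + 0.000615·y:
  w_0 = 0.123086·1.6291 + 0.000615·6.6101 = 0.2046  (Nike)
  w_1 = 0.123086·0.9952 + 0.000615·10.7558 = 0.1291  (Lockheed)
  w_2 = 0.123086·0.9007 + 0.000615·12.7263 = 0.1187  (Starbucks)
  w_3 = 0.123086·0.9803 + 0.000615·9.8872 = 0.1267  (Honeywell)
  w_4 = 0.123086·0.8489 + 0.000615·13.5272 = 0.1128  (Walmart)
  w_5 = 0.123086·1.4847 + 0.000615·12.9981 = 0.1907  (Oracle)
  w_6 = 0.123086·0.8446 + 0.000615·21.7765 = 0.1173  (Boeing)
Σw_i=1.0000  μᵀw=0.1100
σ²=wᵀΣw=λ₁·μ_p+λ₂ = 0.123086·0.110 + 0.000615 = 0.014154 ≈ 0.0142


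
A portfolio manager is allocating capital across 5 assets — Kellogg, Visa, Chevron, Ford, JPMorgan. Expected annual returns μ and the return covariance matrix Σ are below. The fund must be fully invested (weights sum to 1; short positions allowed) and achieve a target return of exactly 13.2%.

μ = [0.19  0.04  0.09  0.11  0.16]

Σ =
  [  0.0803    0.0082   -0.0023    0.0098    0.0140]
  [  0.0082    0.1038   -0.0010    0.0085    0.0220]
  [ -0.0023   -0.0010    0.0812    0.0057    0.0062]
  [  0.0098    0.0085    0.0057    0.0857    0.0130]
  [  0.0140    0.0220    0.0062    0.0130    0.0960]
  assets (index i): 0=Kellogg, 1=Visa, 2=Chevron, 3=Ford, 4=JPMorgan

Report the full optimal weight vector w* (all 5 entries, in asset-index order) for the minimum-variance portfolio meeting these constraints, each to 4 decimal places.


u=Σ⁻¹μ = [2.0962  -0.0921  1.0181  0.8021  1.2077]
v=Σ⁻¹𝟙 = [10.1109  7.1224  11.6980  8.2022  5.4437]
a=μᵀu=0.767691  b=𝟙ᵀu=5.032025  c=𝟙ᵀv=42.577210  D=ac−b²=7.364879
λ₁=(c·0.132−b)/D = (42.577210·0.132−5.032025)/7.364879 = 0.079861
λ₂=(a−b·0.132)/D = (0.767691−5.032025·0.132)/7.364879 = 0.014048
w* = 0.079861·u + 0.014048·v:
  w_0 = 0.079861·2.0962 + 0.014048·10.1109 = 0.3094  (Kellogg)
  w_1 = 0.079861·-0.0921 + 0.014048·7.1224 = 0.0927  (Visa)
  w_2 = 0.079861·1.0181 + 0.014048·11.6980 = 0.2456  (Chevron)
  w_3 = 0.079861·0.8021 + 0.014048·8.2022 = 0.1793  (Ford)
  w_4 = 0.079861·1.2077 + 0.014048·5.4437 = 0.1729  (JPMorgan)
Σw_i=1.0000  μᵀw=0.1320
σ²=wᵀΣw=λ₁·μ_p+λ₂ = 0.079861·0.132 + 0.014048 = 0.024590 ≈ 0.0246

0.3094  0.0927  0.2456  0.1793  0.1729


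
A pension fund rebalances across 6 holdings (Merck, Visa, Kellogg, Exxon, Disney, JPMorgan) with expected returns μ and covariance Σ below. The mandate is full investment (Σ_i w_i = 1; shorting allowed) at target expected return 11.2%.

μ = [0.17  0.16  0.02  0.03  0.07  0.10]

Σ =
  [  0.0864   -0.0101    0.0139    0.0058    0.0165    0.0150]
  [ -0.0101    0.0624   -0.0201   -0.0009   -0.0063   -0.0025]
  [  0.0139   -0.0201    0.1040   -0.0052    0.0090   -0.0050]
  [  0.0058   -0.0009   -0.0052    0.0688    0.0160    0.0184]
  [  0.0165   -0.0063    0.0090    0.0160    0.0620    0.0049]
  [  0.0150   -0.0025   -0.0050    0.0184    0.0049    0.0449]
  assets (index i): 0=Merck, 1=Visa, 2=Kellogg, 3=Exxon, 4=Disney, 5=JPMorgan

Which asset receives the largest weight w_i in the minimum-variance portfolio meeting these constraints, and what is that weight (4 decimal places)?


Visa (0.3323)

u=Σ⁻¹μ = [1.7784  3.1934  0.5754  -0.3360  0.8315  1.9219]
v=Σ⁻¹𝟙 = [6.1917  23.4211  13.6063  7.7123  11.4245  18.6152]
a=μᵀu=1.065101  b=𝟙ᵀu=7.964696  c=𝟙ᵀv=80.971182  D=ac−b²=22.806125
λ₁=(c·0.112−b)/D = (80.971182·0.112−7.964696)/22.806125 = 0.048411
λ₂=(a−b·0.112)/D = (1.065101−7.964696·0.112)/22.806125 = 0.007588
w* = 0.048411·u + 0.007588·v:
  w_0 = 0.048411·1.7784 + 0.007588·6.1917 = 0.1331  (Merck)
  w_1 = 0.048411·3.1934 + 0.007588·23.4211 = 0.3323  (Visa)
  w_2 = 0.048411·0.5754 + 0.007588·13.6063 = 0.1311  (Kellogg)
  w_3 = 0.048411·-0.3360 + 0.007588·7.7123 = 0.0423  (Exxon)
  w_4 = 0.048411·0.8315 + 0.007588·11.4245 = 0.1269  (Disney)
  w_5 = 0.048411·1.9219 + 0.007588·18.6152 = 0.2343  (JPMorgan)
Σw_i=1.0000  μᵀw=0.1120
σ²=wᵀΣw=λ₁·μ_p+λ₂ = 0.048411·0.112 + 0.007588 = 0.013010 ≈ 0.0130


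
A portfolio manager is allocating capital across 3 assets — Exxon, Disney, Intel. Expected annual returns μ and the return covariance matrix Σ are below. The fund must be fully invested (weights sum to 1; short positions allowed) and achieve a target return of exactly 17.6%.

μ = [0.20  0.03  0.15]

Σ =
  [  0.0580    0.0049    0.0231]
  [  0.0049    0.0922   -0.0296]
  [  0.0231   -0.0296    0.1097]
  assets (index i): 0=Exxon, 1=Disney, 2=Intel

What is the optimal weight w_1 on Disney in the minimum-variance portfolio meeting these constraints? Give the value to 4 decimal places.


x=Σ⁻¹μ = [3.0795  0.4297  0.8349]
y=Σ⁻¹𝟙 = [12.0307  13.4883  10.2219]
a=μᵀx=0.754015  b=𝟙ᵀx=4.344077  c=𝟙ᵀy=35.740885  D=ac−b²=8.078158
λ₁=(c·0.176−b)/D = (35.740885·0.176−4.344077)/8.078158 = 0.240936
λ₂=(a−b·0.176)/D = (0.754015−4.344077·0.176)/8.078158 = -0.001305
w* = 0.240936·x + -0.001305·y:
  w_0 = 0.240936·3.0795 + -0.001305·12.0307 = 0.7263  (Exxon)
  w_1 = 0.240936·0.4297 + -0.001305·13.4883 = 0.0859  (Disney)
  w_2 = 0.240936·0.8349 + -0.001305·10.2219 = 0.1878  (Intel)
Σw_i=1.0000  μᵀw=0.1760
σ²=wᵀΣw=λ₁·μ_p+λ₂ = 0.240936·0.176 + -0.001305 = 0.041100 ≈ 0.0411

0.0859


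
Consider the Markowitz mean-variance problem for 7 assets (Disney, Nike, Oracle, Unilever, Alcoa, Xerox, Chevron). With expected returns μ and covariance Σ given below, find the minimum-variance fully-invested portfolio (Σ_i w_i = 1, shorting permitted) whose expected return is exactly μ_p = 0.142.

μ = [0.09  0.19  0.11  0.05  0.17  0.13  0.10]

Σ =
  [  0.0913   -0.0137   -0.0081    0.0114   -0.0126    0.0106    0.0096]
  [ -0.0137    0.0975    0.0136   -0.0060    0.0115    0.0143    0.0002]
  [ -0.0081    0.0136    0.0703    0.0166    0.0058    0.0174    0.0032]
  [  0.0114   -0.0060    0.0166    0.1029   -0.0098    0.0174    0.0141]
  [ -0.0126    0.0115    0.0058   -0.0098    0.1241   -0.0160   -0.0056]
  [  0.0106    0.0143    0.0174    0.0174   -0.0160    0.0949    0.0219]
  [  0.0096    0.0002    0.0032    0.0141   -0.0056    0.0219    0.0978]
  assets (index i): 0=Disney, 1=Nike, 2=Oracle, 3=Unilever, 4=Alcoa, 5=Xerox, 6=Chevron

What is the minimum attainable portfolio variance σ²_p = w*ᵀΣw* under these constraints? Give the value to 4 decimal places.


0.0205

p=Σ⁻¹μ = [1.3369  1.7157  0.9875  0.1776  1.4538  0.8254  0.7282]
q=Σ⁻¹𝟙 = [12.4316  9.1721  10.1188  6.3612  9.4276  4.6655  7.2328]
a=μᵀp=0.991082  b=𝟙ᵀp=7.225158  c=𝟙ᵀq=59.409596  D=ac−b²=6.676890
λ₁=(c·0.142−b)/D = (59.409596·0.142−7.225158)/6.676890 = 0.181373
λ₂=(a−b·0.142)/D = (0.991082−7.225158·0.142)/6.676890 = -0.005226
w* = 0.181373·p + -0.005226·q:
  w_0 = 0.181373·1.3369 + -0.005226·12.4316 = 0.1775  (Disney)
  w_1 = 0.181373·1.7157 + -0.005226·9.1721 = 0.2633  (Nike)
  w_2 = 0.181373·0.9875 + -0.005226·10.1188 = 0.1262  (Oracle)
  w_3 = 0.181373·0.1776 + -0.005226·6.3612 = -0.0010  (Unilever)
  w_4 = 0.181373·1.4538 + -0.005226·9.4276 = 0.2144  (Alcoa)
  w_5 = 0.181373·0.8254 + -0.005226·4.6655 = 0.1253  (Xerox)
  w_6 = 0.181373·0.7282 + -0.005226·7.2328 = 0.0943  (Chevron)
Σw_i=1.0000  μᵀw=0.1420
σ²=wᵀΣw=λ₁·μ_p+λ₂ = 0.181373·0.142 + -0.005226 = 0.020529 ≈ 0.0205


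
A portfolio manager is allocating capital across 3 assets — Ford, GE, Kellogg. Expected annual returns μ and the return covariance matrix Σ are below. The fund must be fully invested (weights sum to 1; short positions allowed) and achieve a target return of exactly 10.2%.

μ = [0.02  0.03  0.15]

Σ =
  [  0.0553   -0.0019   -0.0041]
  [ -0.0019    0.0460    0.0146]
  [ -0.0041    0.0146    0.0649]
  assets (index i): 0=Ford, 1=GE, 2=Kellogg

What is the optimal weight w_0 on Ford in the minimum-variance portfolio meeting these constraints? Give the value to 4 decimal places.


x=Σ⁻¹μ = [0.5342  -0.0754  2.3620]
y=Σ⁻¹𝟙 = [19.6463  18.5938  12.4666]
a=μᵀx=0.362715  b=𝟙ᵀx=2.820726  c=𝟙ᵀy=50.706708  D=ac−b²=10.435615
λ₁=(c·0.102−b)/D = (50.706708·0.102−2.820726)/10.435615 = 0.225321
λ₂=(a−b·0.102)/D = (0.362715−2.820726·0.102)/10.435615 = 0.007187
w* = 0.225321·x + 0.007187·y:
  w_0 = 0.225321·0.5342 + 0.007187·19.6463 = 0.2616  (Ford)
  w_1 = 0.225321·-0.0754 + 0.007187·18.5938 = 0.1166  (GE)
  w_2 = 0.225321·2.3620 + 0.007187·12.4666 = 0.6218  (Kellogg)
Σw_i=1.0000  μᵀw=0.1020
σ²=wᵀΣw=λ₁·μ_p+λ₂ = 0.225321·0.102 + 0.007187 = 0.030170 ≈ 0.0302

0.2616


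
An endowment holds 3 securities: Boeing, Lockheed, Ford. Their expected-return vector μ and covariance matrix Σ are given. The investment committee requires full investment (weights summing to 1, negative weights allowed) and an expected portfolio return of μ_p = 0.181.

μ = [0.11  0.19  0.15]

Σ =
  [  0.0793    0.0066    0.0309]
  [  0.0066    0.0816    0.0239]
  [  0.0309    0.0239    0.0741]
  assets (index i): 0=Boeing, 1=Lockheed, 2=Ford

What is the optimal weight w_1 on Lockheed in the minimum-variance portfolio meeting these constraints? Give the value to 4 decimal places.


p=Σ⁻¹μ = [0.8135  1.9537  1.0549]
q=Σ⁻¹𝟙 = [9.2642  9.5904  6.5388]
a=μᵀp=0.618917  b=𝟙ᵀp=3.822066  c=𝟙ᵀq=25.393457  D=ac−b²=1.108259
λ₁=(c·0.181−b)/D = (25.393457·0.181−3.822066)/1.108259 = 0.698528
λ₂=(a−b·0.181)/D = (0.618917−3.822066·0.181)/1.108259 = -0.065758
w* = 0.698528·p + -0.065758·q:
  w_0 = 0.698528·0.8135 + -0.065758·9.2642 = -0.0410  (Boeing)
  w_1 = 0.698528·1.9537 + -0.065758·9.5904 = 0.7340  (Lockheed)
  w_2 = 0.698528·1.0549 + -0.065758·6.5388 = 0.3069  (Ford)
Σw_i=1.0000  μᵀw=0.1810
σ²=wᵀΣw=λ₁·μ_p+λ₂ = 0.698528·0.181 + -0.065758 = 0.060676 ≈ 0.0607

0.7340


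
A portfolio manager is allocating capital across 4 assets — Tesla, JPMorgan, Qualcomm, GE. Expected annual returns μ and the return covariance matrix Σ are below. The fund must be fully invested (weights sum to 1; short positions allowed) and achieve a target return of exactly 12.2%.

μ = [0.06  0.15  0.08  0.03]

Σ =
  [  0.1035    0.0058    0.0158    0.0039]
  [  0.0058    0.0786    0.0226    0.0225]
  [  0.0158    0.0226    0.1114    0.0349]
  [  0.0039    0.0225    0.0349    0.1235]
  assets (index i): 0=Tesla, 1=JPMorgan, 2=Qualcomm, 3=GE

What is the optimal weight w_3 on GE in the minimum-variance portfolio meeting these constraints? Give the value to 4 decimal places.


-0.0135

g=Σ⁻¹μ = [0.4314  1.8346  0.3485  -0.2034]
h=Σ⁻¹𝟙 = [8.2831  9.4624  4.3529  4.8816]
a=μᵀg=0.322848  b=𝟙ᵀg=2.411030  c=𝟙ᵀh=26.980016  D=ac−b²=2.897381
λ₁=(c·0.122−b)/D = (26.980016·0.122−2.411030)/2.897381 = 0.303906
λ₂=(a−b·0.122)/D = (0.322848−2.411030·0.122)/2.897381 = 0.009906
w* = 0.303906·g + 0.009906·h:
  w_0 = 0.303906·0.4314 + 0.009906·8.2831 = 0.2132  (Tesla)
  w_1 = 0.303906·1.8346 + 0.009906·9.4624 = 0.6513  (JPMorgan)
  w_2 = 0.303906·0.3485 + 0.009906·4.3529 = 0.1490  (Qualcomm)
  w_3 = 0.303906·-0.2034 + 0.009906·4.8816 = -0.0135  (GE)
Σw_i=1.0000  μᵀw=0.1220
σ²=wᵀΣw=λ₁·μ_p+λ₂ = 0.303906·0.122 + 0.009906 = 0.046983 ≈ 0.0470


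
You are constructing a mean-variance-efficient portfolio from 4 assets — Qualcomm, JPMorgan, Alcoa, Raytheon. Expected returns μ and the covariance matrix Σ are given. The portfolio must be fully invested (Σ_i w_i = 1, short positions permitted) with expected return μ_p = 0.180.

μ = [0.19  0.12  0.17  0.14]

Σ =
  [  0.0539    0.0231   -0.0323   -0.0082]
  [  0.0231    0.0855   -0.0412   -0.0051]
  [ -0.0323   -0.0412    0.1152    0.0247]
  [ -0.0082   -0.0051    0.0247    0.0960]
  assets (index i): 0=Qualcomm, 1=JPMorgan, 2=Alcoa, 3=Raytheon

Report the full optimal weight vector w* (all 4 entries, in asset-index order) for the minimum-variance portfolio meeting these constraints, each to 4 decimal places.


0.6172  0.0126  0.3131  0.0572

u=Σ⁻¹μ = [4.8956  1.6958  3.2103  1.1406]
v=Σ⁻¹𝟙 = [25.0161  14.6590  19.1343  8.4091]
a=μᵀu=1.839084  b=𝟙ᵀu=10.942244  c=𝟙ᵀv=67.218508  D=ac−b²=3.887761
λ₁=(c·0.180−b)/D = (67.218508·0.180−10.942244)/3.887761 = 0.297623
λ₂=(a−b·0.180)/D = (1.839084−10.942244·0.180)/3.887761 = -0.033572
w* = 0.297623·u + -0.033572·v:
  w_0 = 0.297623·4.8956 + -0.033572·25.0161 = 0.6172  (Qualcomm)
  w_1 = 0.297623·1.6958 + -0.033572·14.6590 = 0.0126  (JPMorgan)
  w_2 = 0.297623·3.2103 + -0.033572·19.1343 = 0.3131  (Alcoa)
  w_3 = 0.297623·1.1406 + -0.033572·8.4091 = 0.0572  (Raytheon)
Σw_i=1.0000  μᵀw=0.1800
σ²=wᵀΣw=λ₁·μ_p+λ₂ = 0.297623·0.180 + -0.033572 = 0.020000 ≈ 0.0200


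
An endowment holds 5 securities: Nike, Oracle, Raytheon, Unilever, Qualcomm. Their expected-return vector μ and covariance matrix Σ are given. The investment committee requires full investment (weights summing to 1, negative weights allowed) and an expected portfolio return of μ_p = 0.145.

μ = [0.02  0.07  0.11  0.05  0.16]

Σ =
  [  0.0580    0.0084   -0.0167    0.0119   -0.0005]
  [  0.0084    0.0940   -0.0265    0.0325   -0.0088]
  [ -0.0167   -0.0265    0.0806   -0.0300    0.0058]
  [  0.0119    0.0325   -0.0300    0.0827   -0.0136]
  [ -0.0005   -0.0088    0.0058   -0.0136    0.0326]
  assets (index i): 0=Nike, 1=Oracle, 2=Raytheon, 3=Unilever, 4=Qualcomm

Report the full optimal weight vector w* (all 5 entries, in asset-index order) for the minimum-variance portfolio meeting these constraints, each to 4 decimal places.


u=Σ⁻¹μ = [0.4659  1.2184  2.1082  1.7439  5.5964]
v=Σ⁻¹𝟙 = [18.9036  12.7811  25.1268  19.7427  38.1807]
a=μᵀu=1.309130  b=𝟙ᵀu=11.132750  c=𝟙ᵀv=114.734966  D=ac−b²=26.264900
λ₁=(c·0.145−b)/D = (114.734966·0.145−11.132750)/26.264900 = 0.209550
λ₂=(a−b·0.145)/D = (1.309130−11.132750·0.145)/26.264900 = -0.011617
w* = 0.209550·u + -0.011617·v:
  w_0 = 0.209550·0.4659 + -0.011617·18.9036 = -0.1220  (Nike)
  w_1 = 0.209550·1.2184 + -0.011617·12.7811 = 0.1068  (Oracle)
  w_2 = 0.209550·2.1082 + -0.011617·25.1268 = 0.1499  (Raytheon)
  w_3 = 0.209550·1.7439 + -0.011617·19.7427 = 0.1361  (Unilever)
  w_4 = 0.209550·5.5964 + -0.011617·38.1807 = 0.7292  (Qualcomm)
Σw_i=1.0000  μᵀw=0.1450
σ²=wᵀΣw=λ₁·μ_p+λ₂ = 0.209550·0.145 + -0.011617 = 0.018768 ≈ 0.0188

-0.1220  0.1068  0.1499  0.1361  0.7292


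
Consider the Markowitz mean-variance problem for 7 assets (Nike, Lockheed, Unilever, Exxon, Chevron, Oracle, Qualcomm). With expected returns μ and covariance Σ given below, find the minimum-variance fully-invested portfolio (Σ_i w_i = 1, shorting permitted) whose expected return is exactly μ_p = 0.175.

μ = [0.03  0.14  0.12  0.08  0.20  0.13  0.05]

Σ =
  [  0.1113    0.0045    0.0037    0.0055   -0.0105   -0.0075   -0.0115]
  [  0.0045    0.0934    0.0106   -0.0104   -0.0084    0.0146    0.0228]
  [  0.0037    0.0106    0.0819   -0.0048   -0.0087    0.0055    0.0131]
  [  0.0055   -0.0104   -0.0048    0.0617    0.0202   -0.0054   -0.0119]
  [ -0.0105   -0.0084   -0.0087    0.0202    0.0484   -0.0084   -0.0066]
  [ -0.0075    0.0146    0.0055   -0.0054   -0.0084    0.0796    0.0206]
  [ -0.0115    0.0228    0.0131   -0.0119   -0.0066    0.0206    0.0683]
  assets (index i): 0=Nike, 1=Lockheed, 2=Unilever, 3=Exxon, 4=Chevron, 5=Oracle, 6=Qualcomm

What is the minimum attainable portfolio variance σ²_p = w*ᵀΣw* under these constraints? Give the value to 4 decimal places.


u=Σ⁻¹μ = [0.7624  1.4513  1.6676  0.0849  5.1390  1.8708  0.0032]
v=Σ⁻¹𝟙 = [12.2124  7.4744  11.2162  12.5590  25.2022  11.6751  13.1533]
a=μᵀu=1.704130  b=𝟙ᵀu=10.979325  c=𝟙ᵀv=93.492645  D=ac−b²=38.778067
λ₁=(c·0.175−b)/D = (93.492645·0.175−10.979325)/38.778067 = 0.138787
λ₂=(a−b·0.175)/D = (1.704130−10.979325·0.175)/38.778067 = -0.005602
w* = 0.138787·u + -0.005602·v:
  w_0 = 0.138787·0.7624 + -0.005602·12.2124 = 0.0374  (Nike)
  w_1 = 0.138787·1.4513 + -0.005602·7.4744 = 0.1596  (Lockheed)
  w_2 = 0.138787·1.6676 + -0.005602·11.2162 = 0.1686  (Unilever)
  w_3 = 0.138787·0.0849 + -0.005602·12.5590 = -0.0586  (Exxon)
  w_4 = 0.138787·5.1390 + -0.005602·25.2022 = 0.5720  (Chevron)
  w_5 = 0.138787·1.8708 + -0.005602·11.6751 = 0.1942  (Oracle)
  w_6 = 0.138787·0.0032 + -0.005602·13.1533 = -0.0732  (Qualcomm)
Σw_i=1.0000  μᵀw=0.1750
σ²=wᵀΣw=λ₁·μ_p+λ₂ = 0.138787·0.175 + -0.005602 = 0.018685 ≈ 0.0187

0.0187


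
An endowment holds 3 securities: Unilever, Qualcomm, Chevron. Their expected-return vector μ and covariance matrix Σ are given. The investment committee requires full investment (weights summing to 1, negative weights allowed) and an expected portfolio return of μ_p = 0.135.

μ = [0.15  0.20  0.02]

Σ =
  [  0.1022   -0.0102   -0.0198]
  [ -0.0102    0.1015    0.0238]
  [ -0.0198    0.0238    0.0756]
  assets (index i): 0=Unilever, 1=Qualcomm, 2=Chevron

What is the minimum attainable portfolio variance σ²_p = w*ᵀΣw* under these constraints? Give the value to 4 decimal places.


x=Σ⁻¹μ = [1.6873  2.1317  0.0354]
y=Σ⁻¹𝟙 = [13.3284  7.8510  14.2467]
a=μᵀx=0.680147  b=𝟙ᵀx=3.854402  c=𝟙ᵀy=35.426117  D=ac−b²=9.238572
λ₁=(c·0.135−b)/D = (35.426117·0.135−3.854402)/9.238572 = 0.100462
λ₂=(a−b·0.135)/D = (0.680147−3.854402·0.135)/9.238572 = 0.017297
w* = 0.100462·x + 0.017297·y:
  w_0 = 0.100462·1.6873 + 0.017297·13.3284 = 0.4001  (Unilever)
  w_1 = 0.100462·2.1317 + 0.017297·7.8510 = 0.3500  (Qualcomm)
  w_2 = 0.100462·0.0354 + 0.017297·14.2467 = 0.2500  (Chevron)
Σw_i=1.0000  μᵀw=0.1350
σ²=wᵀΣw=λ₁·μ_p+λ₂ = 0.100462·0.135 + 0.017297 = 0.030860 ≈ 0.0309

0.0309


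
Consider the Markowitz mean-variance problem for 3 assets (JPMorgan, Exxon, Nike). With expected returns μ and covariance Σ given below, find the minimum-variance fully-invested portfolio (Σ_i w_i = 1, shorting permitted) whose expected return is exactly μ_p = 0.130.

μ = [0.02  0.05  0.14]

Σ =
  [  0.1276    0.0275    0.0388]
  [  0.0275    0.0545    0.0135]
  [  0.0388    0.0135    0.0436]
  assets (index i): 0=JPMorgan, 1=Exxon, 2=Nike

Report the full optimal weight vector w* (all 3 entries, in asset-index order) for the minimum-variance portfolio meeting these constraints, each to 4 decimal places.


-0.1583  0.3222  0.8361

u=Σ⁻¹μ = [-1.2076  0.5038  4.1296]
v=Σ⁻¹𝟙 = [-1.1593  14.0763  19.6090]
a=μᵀu=0.579187  b=𝟙ᵀu=3.425884  c=𝟙ᵀv=32.525982  D=ac−b²=7.101961
λ₁=(c·0.130−b)/D = (32.525982·0.130−3.425884)/7.101961 = 0.112996
λ₂=(a−b·0.130)/D = (0.579187−3.425884·0.130)/7.101961 = 0.018843
w* = 0.112996·u + 0.018843·v:
  w_0 = 0.112996·-1.2076 + 0.018843·-1.1593 = -0.1583  (JPMorgan)
  w_1 = 0.112996·0.5038 + 0.018843·14.0763 = 0.3222  (Exxon)
  w_2 = 0.112996·4.1296 + 0.018843·19.6090 = 0.8361  (Nike)
Σw_i=1.0000  μᵀw=0.1300
σ²=wᵀΣw=λ₁·μ_p+λ₂ = 0.112996·0.130 + 0.018843 = 0.033533 ≈ 0.0335


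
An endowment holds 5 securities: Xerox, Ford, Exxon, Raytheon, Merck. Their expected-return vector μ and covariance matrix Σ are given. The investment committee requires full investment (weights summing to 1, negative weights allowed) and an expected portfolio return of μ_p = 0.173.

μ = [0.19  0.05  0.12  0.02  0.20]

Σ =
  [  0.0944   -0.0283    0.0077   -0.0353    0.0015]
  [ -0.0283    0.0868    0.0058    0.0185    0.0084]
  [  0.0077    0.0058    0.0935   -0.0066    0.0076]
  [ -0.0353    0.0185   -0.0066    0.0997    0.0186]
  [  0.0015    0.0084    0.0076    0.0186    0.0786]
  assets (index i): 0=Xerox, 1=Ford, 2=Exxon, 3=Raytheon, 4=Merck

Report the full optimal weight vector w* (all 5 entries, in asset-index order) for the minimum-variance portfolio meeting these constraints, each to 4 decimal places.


x=Σ⁻¹μ = [2.3913  0.9748  0.8848  0.5170  2.1868]
y=Σ⁻¹𝟙 = [18.8841  13.5552  8.6924  13.4928  6.8802]
a=μᵀx=1.056971  b=𝟙ᵀx=6.954712  c=𝟙ᵀy=61.504675  D=ac−b²=16.640648
λ₁=(c·0.173−b)/D = (61.504675·0.173−6.954712)/16.640648 = 0.221482
λ₂=(a−b·0.173)/D = (1.056971−6.954712·0.173)/16.640648 = -0.008785
w* = 0.221482·x + -0.008785·y:
  w_0 = 0.221482·2.3913 + -0.008785·18.8841 = 0.3637  (Xerox)
  w_1 = 0.221482·0.9748 + -0.008785·13.5552 = 0.0968  (Ford)
  w_2 = 0.221482·0.8848 + -0.008785·8.6924 = 0.1196  (Exxon)
  w_3 = 0.221482·0.5170 + -0.008785·13.4928 = -0.0040  (Raytheon)
  w_4 = 0.221482·2.1868 + -0.008785·6.8802 = 0.4239  (Merck)
Σw_i=1.0000  μᵀw=0.1730
σ²=wᵀΣw=λ₁·μ_p+λ₂ = 0.221482·0.173 + -0.008785 = 0.029531 ≈ 0.0295

0.3637  0.0968  0.1196  -0.0040  0.4239


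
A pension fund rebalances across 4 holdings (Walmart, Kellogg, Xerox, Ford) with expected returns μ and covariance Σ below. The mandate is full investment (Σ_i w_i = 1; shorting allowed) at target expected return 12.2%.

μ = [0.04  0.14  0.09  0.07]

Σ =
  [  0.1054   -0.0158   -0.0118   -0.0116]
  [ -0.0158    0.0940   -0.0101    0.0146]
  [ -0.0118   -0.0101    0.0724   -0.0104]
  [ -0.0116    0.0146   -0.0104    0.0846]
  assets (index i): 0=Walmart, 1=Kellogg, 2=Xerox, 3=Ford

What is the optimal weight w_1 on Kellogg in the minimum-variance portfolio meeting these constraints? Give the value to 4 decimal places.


x=Σ⁻¹μ = [0.9273  1.6977  1.7571  0.8776]
y=Σ⁻¹𝟙 = [15.2753  13.1799  20.1686  14.1196]
a=μᵀx=0.494346  b=𝟙ᵀx=5.259746  c=𝟙ᵀy=62.743472  D=ac−b²=3.352052
λ₁=(c·0.122−b)/D = (62.743472·0.122−5.259746)/3.352052 = 0.714475
λ₂=(a−b·0.122)/D = (0.494346−5.259746·0.122)/3.352052 = -0.043956
w* = 0.714475·x + -0.043956·y:
  w_0 = 0.714475·0.9273 + -0.043956·15.2753 = -0.0089  (Walmart)
  w_1 = 0.714475·1.6977 + -0.043956·13.1799 = 0.6336  (Kellogg)
  w_2 = 0.714475·1.7571 + -0.043956·20.1686 = 0.3689  (Xerox)
  w_3 = 0.714475·0.8776 + -0.043956·14.1196 = 0.0064  (Ford)
Σw_i=1.0000  μᵀw=0.1220
σ²=wᵀΣw=λ₁·μ_p+λ₂ = 0.714475·0.122 + -0.043956 = 0.043210 ≈ 0.0432

0.6336


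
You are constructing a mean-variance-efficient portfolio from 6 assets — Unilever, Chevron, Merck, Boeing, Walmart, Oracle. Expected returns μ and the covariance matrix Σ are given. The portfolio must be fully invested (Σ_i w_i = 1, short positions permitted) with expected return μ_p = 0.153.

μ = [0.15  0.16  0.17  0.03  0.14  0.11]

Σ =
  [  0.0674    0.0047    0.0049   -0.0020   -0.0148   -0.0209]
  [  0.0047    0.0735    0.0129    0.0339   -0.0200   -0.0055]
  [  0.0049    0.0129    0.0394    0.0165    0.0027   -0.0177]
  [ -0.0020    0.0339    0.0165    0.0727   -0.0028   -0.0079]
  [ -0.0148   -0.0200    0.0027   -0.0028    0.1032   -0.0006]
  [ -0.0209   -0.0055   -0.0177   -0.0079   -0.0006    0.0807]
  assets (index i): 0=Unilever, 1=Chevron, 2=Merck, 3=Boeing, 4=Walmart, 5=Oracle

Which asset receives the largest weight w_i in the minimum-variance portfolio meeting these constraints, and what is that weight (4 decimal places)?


p=Σ⁻¹μ = [3.1473  2.5752  5.0134  -1.3942  2.1574  3.3328]
q=Σ⁻¹𝟙 = [23.6366  10.0913  26.8311  6.9875  14.6734  25.8789]
a=μᵀp=2.363226  b=𝟙ᵀp=14.831971  c=𝟙ᵀq=108.098846  D=ac−b²=35.474630
λ₁=(c·0.153−b)/D = (108.098846·0.153−14.831971)/35.474630 = 0.048123
λ₂=(a−b·0.153)/D = (2.363226−14.831971·0.153)/35.474630 = 0.002648
w* = 0.048123·p + 0.002648·q:
  w_0 = 0.048123·3.1473 + 0.002648·23.6366 = 0.2140  (Unilever)
  w_1 = 0.048123·2.5752 + 0.002648·10.0913 = 0.1506  (Chevron)
  w_2 = 0.048123·5.0134 + 0.002648·26.8311 = 0.3123  (Merck)
  w_3 = 0.048123·-1.3942 + 0.002648·6.9875 = -0.0486  (Boeing)
  w_4 = 0.048123·2.1574 + 0.002648·14.6734 = 0.1427  (Walmart)
  w_5 = 0.048123·3.3328 + 0.002648·25.8789 = 0.2289  (Oracle)
Σw_i=1.0000  μᵀw=0.1530
σ²=wᵀΣw=λ₁·μ_p+λ₂ = 0.048123·0.153 + 0.002648 = 0.010011 ≈ 0.0100

Merck (0.3123)


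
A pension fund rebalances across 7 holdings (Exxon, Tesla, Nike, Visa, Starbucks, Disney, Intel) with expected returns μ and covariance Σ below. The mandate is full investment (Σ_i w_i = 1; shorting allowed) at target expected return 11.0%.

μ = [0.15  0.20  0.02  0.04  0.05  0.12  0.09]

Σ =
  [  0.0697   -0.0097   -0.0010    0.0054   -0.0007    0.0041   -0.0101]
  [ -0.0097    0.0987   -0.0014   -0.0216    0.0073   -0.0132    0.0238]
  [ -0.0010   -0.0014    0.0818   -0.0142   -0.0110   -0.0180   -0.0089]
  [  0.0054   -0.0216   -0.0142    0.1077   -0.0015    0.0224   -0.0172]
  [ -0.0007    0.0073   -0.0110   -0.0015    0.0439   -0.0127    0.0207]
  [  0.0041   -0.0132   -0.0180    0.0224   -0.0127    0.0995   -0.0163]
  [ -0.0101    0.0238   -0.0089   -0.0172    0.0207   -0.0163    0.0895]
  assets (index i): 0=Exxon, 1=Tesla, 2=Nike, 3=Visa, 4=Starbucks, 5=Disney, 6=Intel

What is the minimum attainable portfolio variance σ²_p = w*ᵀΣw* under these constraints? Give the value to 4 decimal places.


0.0099

g=Σ⁻¹μ = [2.4894  2.3528  1.0748  0.6615  1.1403  1.7626  0.9521]
h=Σ⁻¹𝟙 = [16.3276  12.4409  23.6249  12.5806  27.0681  17.8012  11.4560]
a=μᵀg=1.246156  b=𝟙ᵀg=10.433638  c=𝟙ᵀh=121.299363  D=ac−b²=42.297081
λ₁=(c·0.110−b)/D = (121.299363·0.110−10.433638)/42.297081 = 0.068782
λ₂=(a−b·0.110)/D = (1.246156−10.433638·0.110)/42.297081 = 0.002328
w* = 0.068782·g + 0.002328·h:
  w_0 = 0.068782·2.4894 + 0.002328·16.3276 = 0.2092  (Exxon)
  w_1 = 0.068782·2.3528 + 0.002328·12.4409 = 0.1908  (Tesla)
  w_2 = 0.068782·1.0748 + 0.002328·23.6249 = 0.1289  (Nike)
  w_3 = 0.068782·0.6615 + 0.002328·12.5806 = 0.0748  (Visa)
  w_4 = 0.068782·1.1403 + 0.002328·27.0681 = 0.1414  (Starbucks)
  w_5 = 0.068782·1.7626 + 0.002328·17.8012 = 0.1627  (Disney)
  w_6 = 0.068782·0.9521 + 0.002328·11.4560 = 0.0922  (Intel)
Σw_i=1.0000  μᵀw=0.1100
σ²=wᵀΣw=λ₁·μ_p+λ₂ = 0.068782·0.110 + 0.002328 = 0.009894 ≈ 0.0099


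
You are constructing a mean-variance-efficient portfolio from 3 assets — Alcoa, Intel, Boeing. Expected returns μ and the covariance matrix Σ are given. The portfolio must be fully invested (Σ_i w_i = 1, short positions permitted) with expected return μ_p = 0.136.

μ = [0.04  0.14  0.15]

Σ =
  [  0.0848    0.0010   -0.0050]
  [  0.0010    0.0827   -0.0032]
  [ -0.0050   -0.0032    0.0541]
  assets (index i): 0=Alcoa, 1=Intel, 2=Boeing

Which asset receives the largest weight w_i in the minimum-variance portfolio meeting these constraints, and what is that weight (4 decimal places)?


Boeing (0.5609)

u=Σ⁻¹μ = [0.6236  1.7990  2.9367]
v=Σ⁻¹𝟙 = [12.8466  12.7269  20.4244]
a=μᵀu=0.717303  b=𝟙ᵀu=5.359284  c=𝟙ᵀv=45.997884  D=ac−b²=4.272491
λ₁=(c·0.136−b)/D = (45.997884·0.136−5.359284)/4.272491 = 0.209814
λ₂=(a−b·0.136)/D = (0.717303−5.359284·0.136)/4.272491 = -0.002706
w* = 0.209814·u + -0.002706·v:
  w_0 = 0.209814·0.6236 + -0.002706·12.8466 = 0.0961  (Alcoa)
  w_1 = 0.209814·1.7990 + -0.002706·12.7269 = 0.3430  (Intel)
  w_2 = 0.209814·2.9367 + -0.002706·20.4244 = 0.5609  (Boeing)
Σw_i=1.0000  μᵀw=0.1360
σ²=wᵀΣw=λ₁·μ_p+λ₂ = 0.209814·0.136 + -0.002706 = 0.025829 ≈ 0.0258


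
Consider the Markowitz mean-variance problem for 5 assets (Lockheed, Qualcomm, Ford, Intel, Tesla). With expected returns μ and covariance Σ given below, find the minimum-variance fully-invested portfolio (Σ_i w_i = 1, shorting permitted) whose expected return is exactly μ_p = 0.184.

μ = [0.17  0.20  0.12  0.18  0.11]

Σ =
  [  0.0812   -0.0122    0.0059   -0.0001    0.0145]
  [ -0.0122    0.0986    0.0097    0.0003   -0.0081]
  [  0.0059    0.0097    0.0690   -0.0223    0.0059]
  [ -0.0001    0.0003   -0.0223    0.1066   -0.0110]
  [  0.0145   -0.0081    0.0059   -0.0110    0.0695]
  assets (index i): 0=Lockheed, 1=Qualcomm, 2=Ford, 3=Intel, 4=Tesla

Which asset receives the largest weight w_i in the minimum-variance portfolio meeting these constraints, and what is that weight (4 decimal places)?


Qualcomm (0.3935)

x=Σ⁻¹μ = [2.0072  2.2221  1.8392  2.2362  1.6207]
y=Σ⁻¹𝟙 = [10.2955  11.0481  15.3696  14.0657  14.4496]
a=μᵀx=1.587152  b=𝟙ᵀx=9.925483  c=𝟙ᵀy=65.228467  D=ac−b²=5.012250
λ₁=(c·0.184−b)/D = (65.228467·0.184−9.925483)/5.012250 = 0.414296
λ₂=(a−b·0.184)/D = (1.587152−9.925483·0.184)/5.012250 = -0.047711
w* = 0.414296·x + -0.047711·y:
  w_0 = 0.414296·2.0072 + -0.047711·10.2955 = 0.3404  (Lockheed)
  w_1 = 0.414296·2.2221 + -0.047711·11.0481 = 0.3935  (Qualcomm)
  w_2 = 0.414296·1.8392 + -0.047711·15.3696 = 0.0287  (Ford)
  w_3 = 0.414296·2.2362 + -0.047711·14.0657 = 0.2554  (Intel)
  w_4 = 0.414296·1.6207 + -0.047711·14.4496 = -0.0179  (Tesla)
Σw_i=1.0000  μᵀw=0.1840
σ²=wᵀΣw=λ₁·μ_p+λ₂ = 0.414296·0.184 + -0.047711 = 0.028520 ≈ 0.0285


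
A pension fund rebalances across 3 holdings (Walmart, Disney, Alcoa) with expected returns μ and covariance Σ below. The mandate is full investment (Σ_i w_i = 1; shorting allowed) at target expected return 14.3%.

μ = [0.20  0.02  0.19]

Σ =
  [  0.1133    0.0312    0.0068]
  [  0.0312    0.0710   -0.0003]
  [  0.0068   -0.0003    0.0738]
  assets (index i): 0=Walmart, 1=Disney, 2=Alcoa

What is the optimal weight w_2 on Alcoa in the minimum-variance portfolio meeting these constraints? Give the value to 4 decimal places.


0.4853

p=Σ⁻¹μ = [1.7522  -0.4781  2.4111]
q=Σ⁻¹𝟙 = [4.7124  12.0693  13.1650]
a=μᵀp=0.798988  b=𝟙ᵀp=3.685215  c=𝟙ᵀq=29.946725  D=ac−b²=10.346253
λ₁=(c·0.143−b)/D = (29.946725·0.143−3.685215)/10.346253 = 0.057718
λ₂=(a−b·0.143)/D = (0.798988−3.685215·0.143)/10.346253 = 0.026290
w* = 0.057718·p + 0.026290·q:
  w_0 = 0.057718·1.7522 + 0.026290·4.7124 = 0.2250  (Walmart)
  w_1 = 0.057718·-0.4781 + 0.026290·12.0693 = 0.2897  (Disney)
  w_2 = 0.057718·2.4111 + 0.026290·13.1650 = 0.4853  (Alcoa)
Σw_i=1.0000  μᵀw=0.1430
σ²=wᵀΣw=λ₁·μ_p+λ₂ = 0.057718·0.143 + 0.026290 = 0.034544 ≈ 0.0345


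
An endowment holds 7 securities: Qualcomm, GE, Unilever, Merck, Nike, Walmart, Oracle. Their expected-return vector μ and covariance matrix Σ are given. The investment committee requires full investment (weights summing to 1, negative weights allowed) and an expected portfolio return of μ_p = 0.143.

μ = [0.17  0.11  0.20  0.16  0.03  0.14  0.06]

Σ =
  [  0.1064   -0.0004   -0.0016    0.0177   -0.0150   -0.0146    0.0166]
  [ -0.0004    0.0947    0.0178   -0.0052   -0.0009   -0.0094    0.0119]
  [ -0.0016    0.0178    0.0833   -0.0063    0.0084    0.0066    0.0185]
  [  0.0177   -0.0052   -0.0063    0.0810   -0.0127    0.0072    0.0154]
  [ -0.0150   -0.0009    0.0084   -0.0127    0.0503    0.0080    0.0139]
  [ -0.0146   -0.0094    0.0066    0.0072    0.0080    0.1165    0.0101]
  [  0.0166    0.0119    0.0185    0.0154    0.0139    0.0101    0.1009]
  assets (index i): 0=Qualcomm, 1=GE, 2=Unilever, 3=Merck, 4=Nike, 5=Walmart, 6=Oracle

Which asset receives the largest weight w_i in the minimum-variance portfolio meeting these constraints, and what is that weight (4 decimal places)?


p=Σ⁻¹μ = [1.7828  1.0943  2.3237  2.1046  1.3384  1.2364  -0.8831]
q=Σ⁻¹𝟙 = [11.9839  11.0873  8.0975  14.5378  25.0628  8.0169  -1.3271]
a=μᵀp=1.385188  b=𝟙ᵀp=8.997047  c=𝟙ᵀq=77.459181  D=ac−b²=26.348644
λ₁=(c·0.143−b)/D = (77.459181·0.143−8.997047)/26.348644 = 0.078927
λ₂=(a−b·0.143)/D = (1.385188−8.997047·0.143)/26.348644 = 0.003743
w* = 0.078927·p + 0.003743·q:
  w_0 = 0.078927·1.7828 + 0.003743·11.9839 = 0.1856  (Qualcomm)
  w_1 = 0.078927·1.0943 + 0.003743·11.0873 = 0.1279  (GE)
  w_2 = 0.078927·2.3237 + 0.003743·8.0975 = 0.2137  (Unilever)
  w_3 = 0.078927·2.1046 + 0.003743·14.5378 = 0.2205  (Merck)
  w_4 = 0.078927·1.3384 + 0.003743·25.0628 = 0.1994  (Nike)
  w_5 = 0.078927·1.2364 + 0.003743·8.0169 = 0.1276  (Walmart)
  w_6 = 0.078927·-0.8831 + 0.003743·-1.3271 = -0.0747  (Oracle)
Σw_i=1.0000  μᵀw=0.1430
σ²=wᵀΣw=λ₁·μ_p+λ₂ = 0.078927·0.143 + 0.003743 = 0.015029 ≈ 0.0150

Merck (0.2205)


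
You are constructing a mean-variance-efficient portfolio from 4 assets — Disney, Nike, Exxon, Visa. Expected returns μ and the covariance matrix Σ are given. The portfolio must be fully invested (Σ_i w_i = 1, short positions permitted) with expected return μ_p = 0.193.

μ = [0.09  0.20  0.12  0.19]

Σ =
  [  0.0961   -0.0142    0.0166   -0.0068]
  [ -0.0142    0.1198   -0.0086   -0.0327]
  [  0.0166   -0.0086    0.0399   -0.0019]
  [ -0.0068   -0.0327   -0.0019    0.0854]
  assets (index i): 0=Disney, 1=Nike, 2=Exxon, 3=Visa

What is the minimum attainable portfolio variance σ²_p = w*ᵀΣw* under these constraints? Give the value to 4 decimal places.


0.0317

x=Σ⁻¹μ = [1.0446  3.0006  3.3879  3.5323]
y=Σ⁻¹𝟙 = [9.8391  16.6475  25.4828  19.4344]
a=μᵀx=1.771835  b=𝟙ᵀx=10.965491  c=𝟙ᵀy=71.403795  D=ac−b²=6.273714
λ₁=(c·0.193−b)/D = (71.403795·0.193−10.965491)/6.273714 = 0.448768
λ₂=(a−b·0.193)/D = (1.771835−10.965491·0.193)/6.273714 = -0.054912
w* = 0.448768·x + -0.054912·y:
  w_0 = 0.448768·1.0446 + -0.054912·9.8391 = -0.0715  (Disney)
  w_1 = 0.448768·3.0006 + -0.054912·16.6475 = 0.4324  (Nike)
  w_2 = 0.448768·3.3879 + -0.054912·25.4828 = 0.1210  (Exxon)
  w_3 = 0.448768·3.5323 + -0.054912·19.4344 = 0.5180  (Visa)
Σw_i=1.0000  μᵀw=0.1930
σ²=wᵀΣw=λ₁·μ_p+λ₂ = 0.448768·0.193 + -0.054912 = 0.031700 ≈ 0.0317


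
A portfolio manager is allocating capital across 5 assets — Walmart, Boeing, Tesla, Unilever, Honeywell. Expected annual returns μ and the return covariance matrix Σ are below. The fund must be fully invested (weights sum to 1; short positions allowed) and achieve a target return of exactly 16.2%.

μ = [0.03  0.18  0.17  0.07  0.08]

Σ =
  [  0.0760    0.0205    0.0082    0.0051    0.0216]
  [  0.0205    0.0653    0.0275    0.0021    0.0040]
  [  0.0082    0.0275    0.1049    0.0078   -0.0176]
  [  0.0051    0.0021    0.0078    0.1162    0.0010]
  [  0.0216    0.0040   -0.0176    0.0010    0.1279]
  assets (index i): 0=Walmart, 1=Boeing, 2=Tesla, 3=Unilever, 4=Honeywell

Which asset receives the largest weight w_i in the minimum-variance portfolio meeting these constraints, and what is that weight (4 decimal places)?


p=Σ⁻¹μ = [-0.6434  2.4139  1.1367  0.5037  0.8111]
q=Σ⁻¹𝟙 = [7.3121  9.3140  7.1678  7.5733  7.2196]
a=μᵀp=0.708591  b=𝟙ᵀp=4.222104  c=𝟙ᵀq=38.586779  D=ac−b²=9.516090
λ₁=(c·0.162−b)/D = (38.586779·0.162−4.222104)/9.516090 = 0.213213
λ₂=(a−b·0.162)/D = (0.708591−4.222104·0.162)/9.516090 = 0.002586
w* = 0.213213·p + 0.002586·q:
  w_0 = 0.213213·-0.6434 + 0.002586·7.3121 = -0.1183  (Walmart)
  w_1 = 0.213213·2.4139 + 0.002586·9.3140 = 0.5388  (Boeing)
  w_2 = 0.213213·1.1367 + 0.002586·7.1678 = 0.2609  (Tesla)
  w_3 = 0.213213·0.5037 + 0.002586·7.5733 = 0.1270  (Unilever)
  w_4 = 0.213213·0.8111 + 0.002586·7.2196 = 0.1916  (Honeywell)
Σw_i=1.0000  μᵀw=0.1620
σ²=wᵀΣw=λ₁·μ_p+λ₂ = 0.213213·0.162 + 0.002586 = 0.037127 ≈ 0.0371

Boeing (0.5388)
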